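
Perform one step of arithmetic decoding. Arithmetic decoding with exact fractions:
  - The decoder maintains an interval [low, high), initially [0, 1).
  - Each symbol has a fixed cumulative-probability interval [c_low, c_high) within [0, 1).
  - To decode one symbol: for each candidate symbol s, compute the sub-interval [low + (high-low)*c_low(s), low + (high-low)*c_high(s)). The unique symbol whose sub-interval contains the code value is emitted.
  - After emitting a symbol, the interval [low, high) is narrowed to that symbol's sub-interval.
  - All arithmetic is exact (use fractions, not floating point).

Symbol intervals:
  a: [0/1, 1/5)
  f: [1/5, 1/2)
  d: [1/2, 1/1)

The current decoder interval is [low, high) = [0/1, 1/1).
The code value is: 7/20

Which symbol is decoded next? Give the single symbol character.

Interval width = high − low = 1/1 − 0/1 = 1/1
Scaled code = (code − low) / width = (7/20 − 0/1) / 1/1 = 7/20
  a: [0/1, 1/5) 
  f: [1/5, 1/2) ← scaled code falls here ✓
  d: [1/2, 1/1) 

Answer: f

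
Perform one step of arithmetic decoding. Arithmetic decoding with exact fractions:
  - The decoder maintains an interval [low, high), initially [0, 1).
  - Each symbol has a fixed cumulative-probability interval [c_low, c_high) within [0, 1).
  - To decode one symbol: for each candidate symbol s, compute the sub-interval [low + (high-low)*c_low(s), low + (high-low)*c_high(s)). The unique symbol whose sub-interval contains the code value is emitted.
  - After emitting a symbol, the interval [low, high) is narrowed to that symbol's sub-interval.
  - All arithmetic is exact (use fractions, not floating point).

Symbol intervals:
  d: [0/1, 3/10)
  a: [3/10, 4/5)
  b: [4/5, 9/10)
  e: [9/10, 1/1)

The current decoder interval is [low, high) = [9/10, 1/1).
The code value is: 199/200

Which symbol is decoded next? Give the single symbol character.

Answer: e

Derivation:
Interval width = high − low = 1/1 − 9/10 = 1/10
Scaled code = (code − low) / width = (199/200 − 9/10) / 1/10 = 19/20
  d: [0/1, 3/10) 
  a: [3/10, 4/5) 
  b: [4/5, 9/10) 
  e: [9/10, 1/1) ← scaled code falls here ✓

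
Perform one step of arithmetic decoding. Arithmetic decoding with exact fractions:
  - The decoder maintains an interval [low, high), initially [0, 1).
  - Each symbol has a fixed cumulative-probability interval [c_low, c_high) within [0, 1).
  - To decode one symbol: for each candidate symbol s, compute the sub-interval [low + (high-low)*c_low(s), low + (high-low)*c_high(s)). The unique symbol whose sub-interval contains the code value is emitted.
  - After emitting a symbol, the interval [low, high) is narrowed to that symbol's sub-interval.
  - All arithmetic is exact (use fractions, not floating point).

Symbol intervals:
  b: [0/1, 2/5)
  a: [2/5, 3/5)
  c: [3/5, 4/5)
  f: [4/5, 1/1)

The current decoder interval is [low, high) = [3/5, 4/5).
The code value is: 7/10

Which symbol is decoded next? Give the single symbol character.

Interval width = high − low = 4/5 − 3/5 = 1/5
Scaled code = (code − low) / width = (7/10 − 3/5) / 1/5 = 1/2
  b: [0/1, 2/5) 
  a: [2/5, 3/5) ← scaled code falls here ✓
  c: [3/5, 4/5) 
  f: [4/5, 1/1) 

Answer: a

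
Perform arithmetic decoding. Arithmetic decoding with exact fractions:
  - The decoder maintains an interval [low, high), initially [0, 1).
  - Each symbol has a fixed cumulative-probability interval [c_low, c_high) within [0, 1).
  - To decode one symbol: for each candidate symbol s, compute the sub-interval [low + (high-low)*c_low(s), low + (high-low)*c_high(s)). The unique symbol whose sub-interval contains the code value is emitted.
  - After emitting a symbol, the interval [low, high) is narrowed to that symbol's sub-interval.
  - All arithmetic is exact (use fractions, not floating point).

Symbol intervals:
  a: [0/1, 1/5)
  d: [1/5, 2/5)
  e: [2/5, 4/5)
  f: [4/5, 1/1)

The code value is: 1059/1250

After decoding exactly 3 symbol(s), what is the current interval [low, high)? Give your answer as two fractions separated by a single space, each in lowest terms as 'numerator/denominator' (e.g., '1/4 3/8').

Answer: 21/25 106/125

Derivation:
Step 1: interval [0/1, 1/1), width = 1/1 - 0/1 = 1/1
  'a': [0/1 + 1/1*0/1, 0/1 + 1/1*1/5) = [0/1, 1/5)
  'd': [0/1 + 1/1*1/5, 0/1 + 1/1*2/5) = [1/5, 2/5)
  'e': [0/1 + 1/1*2/5, 0/1 + 1/1*4/5) = [2/5, 4/5)
  'f': [0/1 + 1/1*4/5, 0/1 + 1/1*1/1) = [4/5, 1/1) <- contains code 1059/1250
  emit 'f', narrow to [4/5, 1/1)
Step 2: interval [4/5, 1/1), width = 1/1 - 4/5 = 1/5
  'a': [4/5 + 1/5*0/1, 4/5 + 1/5*1/5) = [4/5, 21/25)
  'd': [4/5 + 1/5*1/5, 4/5 + 1/5*2/5) = [21/25, 22/25) <- contains code 1059/1250
  'e': [4/5 + 1/5*2/5, 4/5 + 1/5*4/5) = [22/25, 24/25)
  'f': [4/5 + 1/5*4/5, 4/5 + 1/5*1/1) = [24/25, 1/1)
  emit 'd', narrow to [21/25, 22/25)
Step 3: interval [21/25, 22/25), width = 22/25 - 21/25 = 1/25
  'a': [21/25 + 1/25*0/1, 21/25 + 1/25*1/5) = [21/25, 106/125) <- contains code 1059/1250
  'd': [21/25 + 1/25*1/5, 21/25 + 1/25*2/5) = [106/125, 107/125)
  'e': [21/25 + 1/25*2/5, 21/25 + 1/25*4/5) = [107/125, 109/125)
  'f': [21/25 + 1/25*4/5, 21/25 + 1/25*1/1) = [109/125, 22/25)
  emit 'a', narrow to [21/25, 106/125)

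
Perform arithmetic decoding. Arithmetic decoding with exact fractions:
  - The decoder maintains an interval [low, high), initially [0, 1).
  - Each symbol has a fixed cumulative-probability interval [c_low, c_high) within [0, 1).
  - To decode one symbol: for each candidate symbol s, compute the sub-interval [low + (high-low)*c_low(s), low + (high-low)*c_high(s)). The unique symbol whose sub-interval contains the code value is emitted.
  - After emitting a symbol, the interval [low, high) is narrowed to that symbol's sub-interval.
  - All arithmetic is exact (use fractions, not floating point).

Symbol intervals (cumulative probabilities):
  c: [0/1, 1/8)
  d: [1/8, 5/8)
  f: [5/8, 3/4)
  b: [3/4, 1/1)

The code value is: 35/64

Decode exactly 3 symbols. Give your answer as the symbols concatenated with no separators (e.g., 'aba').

Step 1: interval [0/1, 1/1), width = 1/1 - 0/1 = 1/1
  'c': [0/1 + 1/1*0/1, 0/1 + 1/1*1/8) = [0/1, 1/8)
  'd': [0/1 + 1/1*1/8, 0/1 + 1/1*5/8) = [1/8, 5/8) <- contains code 35/64
  'f': [0/1 + 1/1*5/8, 0/1 + 1/1*3/4) = [5/8, 3/4)
  'b': [0/1 + 1/1*3/4, 0/1 + 1/1*1/1) = [3/4, 1/1)
  emit 'd', narrow to [1/8, 5/8)
Step 2: interval [1/8, 5/8), width = 5/8 - 1/8 = 1/2
  'c': [1/8 + 1/2*0/1, 1/8 + 1/2*1/8) = [1/8, 3/16)
  'd': [1/8 + 1/2*1/8, 1/8 + 1/2*5/8) = [3/16, 7/16)
  'f': [1/8 + 1/2*5/8, 1/8 + 1/2*3/4) = [7/16, 1/2)
  'b': [1/8 + 1/2*3/4, 1/8 + 1/2*1/1) = [1/2, 5/8) <- contains code 35/64
  emit 'b', narrow to [1/2, 5/8)
Step 3: interval [1/2, 5/8), width = 5/8 - 1/2 = 1/8
  'c': [1/2 + 1/8*0/1, 1/2 + 1/8*1/8) = [1/2, 33/64)
  'd': [1/2 + 1/8*1/8, 1/2 + 1/8*5/8) = [33/64, 37/64) <- contains code 35/64
  'f': [1/2 + 1/8*5/8, 1/2 + 1/8*3/4) = [37/64, 19/32)
  'b': [1/2 + 1/8*3/4, 1/2 + 1/8*1/1) = [19/32, 5/8)
  emit 'd', narrow to [33/64, 37/64)

Answer: dbd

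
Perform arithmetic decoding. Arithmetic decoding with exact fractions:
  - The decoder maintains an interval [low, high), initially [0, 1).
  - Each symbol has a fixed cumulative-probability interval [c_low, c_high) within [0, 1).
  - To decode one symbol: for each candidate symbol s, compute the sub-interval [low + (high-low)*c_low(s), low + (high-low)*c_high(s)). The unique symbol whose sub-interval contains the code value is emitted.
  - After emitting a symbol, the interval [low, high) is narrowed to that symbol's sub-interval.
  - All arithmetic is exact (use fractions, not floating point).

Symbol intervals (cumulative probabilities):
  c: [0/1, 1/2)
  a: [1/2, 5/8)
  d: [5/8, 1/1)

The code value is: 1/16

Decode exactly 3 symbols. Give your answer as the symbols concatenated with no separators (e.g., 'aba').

Step 1: interval [0/1, 1/1), width = 1/1 - 0/1 = 1/1
  'c': [0/1 + 1/1*0/1, 0/1 + 1/1*1/2) = [0/1, 1/2) <- contains code 1/16
  'a': [0/1 + 1/1*1/2, 0/1 + 1/1*5/8) = [1/2, 5/8)
  'd': [0/1 + 1/1*5/8, 0/1 + 1/1*1/1) = [5/8, 1/1)
  emit 'c', narrow to [0/1, 1/2)
Step 2: interval [0/1, 1/2), width = 1/2 - 0/1 = 1/2
  'c': [0/1 + 1/2*0/1, 0/1 + 1/2*1/2) = [0/1, 1/4) <- contains code 1/16
  'a': [0/1 + 1/2*1/2, 0/1 + 1/2*5/8) = [1/4, 5/16)
  'd': [0/1 + 1/2*5/8, 0/1 + 1/2*1/1) = [5/16, 1/2)
  emit 'c', narrow to [0/1, 1/4)
Step 3: interval [0/1, 1/4), width = 1/4 - 0/1 = 1/4
  'c': [0/1 + 1/4*0/1, 0/1 + 1/4*1/2) = [0/1, 1/8) <- contains code 1/16
  'a': [0/1 + 1/4*1/2, 0/1 + 1/4*5/8) = [1/8, 5/32)
  'd': [0/1 + 1/4*5/8, 0/1 + 1/4*1/1) = [5/32, 1/4)
  emit 'c', narrow to [0/1, 1/8)

Answer: ccc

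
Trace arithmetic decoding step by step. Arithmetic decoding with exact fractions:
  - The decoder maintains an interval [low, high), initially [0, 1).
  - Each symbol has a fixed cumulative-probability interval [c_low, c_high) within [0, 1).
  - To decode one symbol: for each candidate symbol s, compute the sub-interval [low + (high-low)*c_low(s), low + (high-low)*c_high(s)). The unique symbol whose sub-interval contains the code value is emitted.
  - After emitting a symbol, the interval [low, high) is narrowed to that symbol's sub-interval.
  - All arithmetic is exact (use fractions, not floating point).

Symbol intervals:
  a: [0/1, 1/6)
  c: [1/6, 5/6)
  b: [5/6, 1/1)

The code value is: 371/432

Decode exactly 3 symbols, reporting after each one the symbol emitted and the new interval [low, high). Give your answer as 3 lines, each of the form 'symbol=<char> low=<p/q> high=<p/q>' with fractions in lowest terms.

Answer: symbol=b low=5/6 high=1/1
symbol=a low=5/6 high=31/36
symbol=b low=185/216 high=31/36

Derivation:
Step 1: interval [0/1, 1/1), width = 1/1 - 0/1 = 1/1
  'a': [0/1 + 1/1*0/1, 0/1 + 1/1*1/6) = [0/1, 1/6)
  'c': [0/1 + 1/1*1/6, 0/1 + 1/1*5/6) = [1/6, 5/6)
  'b': [0/1 + 1/1*5/6, 0/1 + 1/1*1/1) = [5/6, 1/1) <- contains code 371/432
  emit 'b', narrow to [5/6, 1/1)
Step 2: interval [5/6, 1/1), width = 1/1 - 5/6 = 1/6
  'a': [5/6 + 1/6*0/1, 5/6 + 1/6*1/6) = [5/6, 31/36) <- contains code 371/432
  'c': [5/6 + 1/6*1/6, 5/6 + 1/6*5/6) = [31/36, 35/36)
  'b': [5/6 + 1/6*5/6, 5/6 + 1/6*1/1) = [35/36, 1/1)
  emit 'a', narrow to [5/6, 31/36)
Step 3: interval [5/6, 31/36), width = 31/36 - 5/6 = 1/36
  'a': [5/6 + 1/36*0/1, 5/6 + 1/36*1/6) = [5/6, 181/216)
  'c': [5/6 + 1/36*1/6, 5/6 + 1/36*5/6) = [181/216, 185/216)
  'b': [5/6 + 1/36*5/6, 5/6 + 1/36*1/1) = [185/216, 31/36) <- contains code 371/432
  emit 'b', narrow to [185/216, 31/36)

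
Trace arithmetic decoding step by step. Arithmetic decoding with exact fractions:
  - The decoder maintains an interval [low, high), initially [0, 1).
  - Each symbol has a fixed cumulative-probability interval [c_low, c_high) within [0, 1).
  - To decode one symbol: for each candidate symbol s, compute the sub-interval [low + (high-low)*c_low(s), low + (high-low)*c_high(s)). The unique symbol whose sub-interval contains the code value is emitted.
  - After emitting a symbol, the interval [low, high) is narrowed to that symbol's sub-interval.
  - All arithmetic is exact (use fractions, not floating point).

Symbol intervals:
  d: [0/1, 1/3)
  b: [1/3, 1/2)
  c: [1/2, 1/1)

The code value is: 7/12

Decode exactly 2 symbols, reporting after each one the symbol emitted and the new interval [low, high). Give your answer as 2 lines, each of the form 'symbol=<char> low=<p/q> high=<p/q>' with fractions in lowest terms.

Answer: symbol=c low=1/2 high=1/1
symbol=d low=1/2 high=2/3

Derivation:
Step 1: interval [0/1, 1/1), width = 1/1 - 0/1 = 1/1
  'd': [0/1 + 1/1*0/1, 0/1 + 1/1*1/3) = [0/1, 1/3)
  'b': [0/1 + 1/1*1/3, 0/1 + 1/1*1/2) = [1/3, 1/2)
  'c': [0/1 + 1/1*1/2, 0/1 + 1/1*1/1) = [1/2, 1/1) <- contains code 7/12
  emit 'c', narrow to [1/2, 1/1)
Step 2: interval [1/2, 1/1), width = 1/1 - 1/2 = 1/2
  'd': [1/2 + 1/2*0/1, 1/2 + 1/2*1/3) = [1/2, 2/3) <- contains code 7/12
  'b': [1/2 + 1/2*1/3, 1/2 + 1/2*1/2) = [2/3, 3/4)
  'c': [1/2 + 1/2*1/2, 1/2 + 1/2*1/1) = [3/4, 1/1)
  emit 'd', narrow to [1/2, 2/3)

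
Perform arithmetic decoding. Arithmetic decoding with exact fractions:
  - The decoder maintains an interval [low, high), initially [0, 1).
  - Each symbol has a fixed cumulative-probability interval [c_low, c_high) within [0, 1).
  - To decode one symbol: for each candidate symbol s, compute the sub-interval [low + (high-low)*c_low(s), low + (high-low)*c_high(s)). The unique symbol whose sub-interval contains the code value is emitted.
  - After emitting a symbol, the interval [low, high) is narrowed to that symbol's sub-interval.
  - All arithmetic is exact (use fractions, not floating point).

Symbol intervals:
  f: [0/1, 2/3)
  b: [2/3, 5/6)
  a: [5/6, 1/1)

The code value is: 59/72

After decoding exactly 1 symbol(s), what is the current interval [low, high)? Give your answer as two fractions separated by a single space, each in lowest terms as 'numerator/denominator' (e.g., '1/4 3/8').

Answer: 2/3 5/6

Derivation:
Step 1: interval [0/1, 1/1), width = 1/1 - 0/1 = 1/1
  'f': [0/1 + 1/1*0/1, 0/1 + 1/1*2/3) = [0/1, 2/3)
  'b': [0/1 + 1/1*2/3, 0/1 + 1/1*5/6) = [2/3, 5/6) <- contains code 59/72
  'a': [0/1 + 1/1*5/6, 0/1 + 1/1*1/1) = [5/6, 1/1)
  emit 'b', narrow to [2/3, 5/6)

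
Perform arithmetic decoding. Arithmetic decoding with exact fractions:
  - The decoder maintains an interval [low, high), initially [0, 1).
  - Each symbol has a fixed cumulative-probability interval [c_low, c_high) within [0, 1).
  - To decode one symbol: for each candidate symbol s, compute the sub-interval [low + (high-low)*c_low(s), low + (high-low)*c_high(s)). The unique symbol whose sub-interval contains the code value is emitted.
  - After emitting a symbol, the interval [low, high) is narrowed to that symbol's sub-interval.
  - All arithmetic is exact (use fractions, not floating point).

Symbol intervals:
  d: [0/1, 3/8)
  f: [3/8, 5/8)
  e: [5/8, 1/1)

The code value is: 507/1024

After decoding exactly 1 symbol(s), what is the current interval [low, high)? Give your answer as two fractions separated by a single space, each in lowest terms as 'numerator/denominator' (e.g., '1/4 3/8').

Answer: 3/8 5/8

Derivation:
Step 1: interval [0/1, 1/1), width = 1/1 - 0/1 = 1/1
  'd': [0/1 + 1/1*0/1, 0/1 + 1/1*3/8) = [0/1, 3/8)
  'f': [0/1 + 1/1*3/8, 0/1 + 1/1*5/8) = [3/8, 5/8) <- contains code 507/1024
  'e': [0/1 + 1/1*5/8, 0/1 + 1/1*1/1) = [5/8, 1/1)
  emit 'f', narrow to [3/8, 5/8)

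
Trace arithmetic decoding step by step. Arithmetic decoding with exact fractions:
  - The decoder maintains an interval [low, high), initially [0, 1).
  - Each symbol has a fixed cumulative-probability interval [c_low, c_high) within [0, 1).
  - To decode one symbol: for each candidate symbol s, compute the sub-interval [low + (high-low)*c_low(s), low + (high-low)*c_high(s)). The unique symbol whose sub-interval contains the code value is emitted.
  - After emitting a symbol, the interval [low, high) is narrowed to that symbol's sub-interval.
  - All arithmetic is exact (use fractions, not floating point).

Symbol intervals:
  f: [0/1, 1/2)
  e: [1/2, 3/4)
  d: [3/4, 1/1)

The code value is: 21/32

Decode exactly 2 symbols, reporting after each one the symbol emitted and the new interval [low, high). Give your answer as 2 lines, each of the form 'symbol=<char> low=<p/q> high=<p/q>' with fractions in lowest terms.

Step 1: interval [0/1, 1/1), width = 1/1 - 0/1 = 1/1
  'f': [0/1 + 1/1*0/1, 0/1 + 1/1*1/2) = [0/1, 1/2)
  'e': [0/1 + 1/1*1/2, 0/1 + 1/1*3/4) = [1/2, 3/4) <- contains code 21/32
  'd': [0/1 + 1/1*3/4, 0/1 + 1/1*1/1) = [3/4, 1/1)
  emit 'e', narrow to [1/2, 3/4)
Step 2: interval [1/2, 3/4), width = 3/4 - 1/2 = 1/4
  'f': [1/2 + 1/4*0/1, 1/2 + 1/4*1/2) = [1/2, 5/8)
  'e': [1/2 + 1/4*1/2, 1/2 + 1/4*3/4) = [5/8, 11/16) <- contains code 21/32
  'd': [1/2 + 1/4*3/4, 1/2 + 1/4*1/1) = [11/16, 3/4)
  emit 'e', narrow to [5/8, 11/16)

Answer: symbol=e low=1/2 high=3/4
symbol=e low=5/8 high=11/16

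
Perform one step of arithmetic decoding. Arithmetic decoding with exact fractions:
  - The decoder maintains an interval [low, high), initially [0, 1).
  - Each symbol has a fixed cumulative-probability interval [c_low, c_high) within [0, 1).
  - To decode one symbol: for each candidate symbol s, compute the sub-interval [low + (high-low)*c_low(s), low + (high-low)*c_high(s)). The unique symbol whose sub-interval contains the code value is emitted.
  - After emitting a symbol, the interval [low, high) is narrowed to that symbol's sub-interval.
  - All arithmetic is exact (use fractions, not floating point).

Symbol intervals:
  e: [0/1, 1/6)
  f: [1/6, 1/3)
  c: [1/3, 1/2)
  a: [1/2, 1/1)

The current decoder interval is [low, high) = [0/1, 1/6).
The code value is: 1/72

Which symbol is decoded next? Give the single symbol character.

Interval width = high − low = 1/6 − 0/1 = 1/6
Scaled code = (code − low) / width = (1/72 − 0/1) / 1/6 = 1/12
  e: [0/1, 1/6) ← scaled code falls here ✓
  f: [1/6, 1/3) 
  c: [1/3, 1/2) 
  a: [1/2, 1/1) 

Answer: e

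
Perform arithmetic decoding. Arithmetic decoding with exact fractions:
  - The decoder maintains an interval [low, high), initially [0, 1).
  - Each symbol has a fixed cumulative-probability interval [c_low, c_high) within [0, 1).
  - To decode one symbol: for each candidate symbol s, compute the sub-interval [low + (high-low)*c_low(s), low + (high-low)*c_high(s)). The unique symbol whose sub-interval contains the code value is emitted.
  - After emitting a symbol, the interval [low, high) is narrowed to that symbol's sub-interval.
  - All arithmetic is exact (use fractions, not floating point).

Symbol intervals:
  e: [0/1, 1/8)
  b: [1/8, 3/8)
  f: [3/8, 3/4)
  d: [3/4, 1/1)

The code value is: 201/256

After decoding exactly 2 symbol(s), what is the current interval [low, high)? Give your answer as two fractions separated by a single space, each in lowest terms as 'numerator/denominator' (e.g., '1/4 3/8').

Answer: 25/32 27/32

Derivation:
Step 1: interval [0/1, 1/1), width = 1/1 - 0/1 = 1/1
  'e': [0/1 + 1/1*0/1, 0/1 + 1/1*1/8) = [0/1, 1/8)
  'b': [0/1 + 1/1*1/8, 0/1 + 1/1*3/8) = [1/8, 3/8)
  'f': [0/1 + 1/1*3/8, 0/1 + 1/1*3/4) = [3/8, 3/4)
  'd': [0/1 + 1/1*3/4, 0/1 + 1/1*1/1) = [3/4, 1/1) <- contains code 201/256
  emit 'd', narrow to [3/4, 1/1)
Step 2: interval [3/4, 1/1), width = 1/1 - 3/4 = 1/4
  'e': [3/4 + 1/4*0/1, 3/4 + 1/4*1/8) = [3/4, 25/32)
  'b': [3/4 + 1/4*1/8, 3/4 + 1/4*3/8) = [25/32, 27/32) <- contains code 201/256
  'f': [3/4 + 1/4*3/8, 3/4 + 1/4*3/4) = [27/32, 15/16)
  'd': [3/4 + 1/4*3/4, 3/4 + 1/4*1/1) = [15/16, 1/1)
  emit 'b', narrow to [25/32, 27/32)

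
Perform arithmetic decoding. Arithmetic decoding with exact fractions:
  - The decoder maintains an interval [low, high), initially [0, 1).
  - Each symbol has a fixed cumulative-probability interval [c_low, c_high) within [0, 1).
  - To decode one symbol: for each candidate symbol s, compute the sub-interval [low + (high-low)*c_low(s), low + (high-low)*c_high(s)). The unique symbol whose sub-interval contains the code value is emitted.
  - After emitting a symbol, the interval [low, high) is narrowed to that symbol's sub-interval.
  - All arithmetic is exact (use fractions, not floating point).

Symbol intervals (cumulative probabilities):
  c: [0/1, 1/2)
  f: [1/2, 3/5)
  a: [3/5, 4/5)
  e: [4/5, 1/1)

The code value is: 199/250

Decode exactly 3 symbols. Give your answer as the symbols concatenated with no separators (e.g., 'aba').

Step 1: interval [0/1, 1/1), width = 1/1 - 0/1 = 1/1
  'c': [0/1 + 1/1*0/1, 0/1 + 1/1*1/2) = [0/1, 1/2)
  'f': [0/1 + 1/1*1/2, 0/1 + 1/1*3/5) = [1/2, 3/5)
  'a': [0/1 + 1/1*3/5, 0/1 + 1/1*4/5) = [3/5, 4/5) <- contains code 199/250
  'e': [0/1 + 1/1*4/5, 0/1 + 1/1*1/1) = [4/5, 1/1)
  emit 'a', narrow to [3/5, 4/5)
Step 2: interval [3/5, 4/5), width = 4/5 - 3/5 = 1/5
  'c': [3/5 + 1/5*0/1, 3/5 + 1/5*1/2) = [3/5, 7/10)
  'f': [3/5 + 1/5*1/2, 3/5 + 1/5*3/5) = [7/10, 18/25)
  'a': [3/5 + 1/5*3/5, 3/5 + 1/5*4/5) = [18/25, 19/25)
  'e': [3/5 + 1/5*4/5, 3/5 + 1/5*1/1) = [19/25, 4/5) <- contains code 199/250
  emit 'e', narrow to [19/25, 4/5)
Step 3: interval [19/25, 4/5), width = 4/5 - 19/25 = 1/25
  'c': [19/25 + 1/25*0/1, 19/25 + 1/25*1/2) = [19/25, 39/50)
  'f': [19/25 + 1/25*1/2, 19/25 + 1/25*3/5) = [39/50, 98/125)
  'a': [19/25 + 1/25*3/5, 19/25 + 1/25*4/5) = [98/125, 99/125)
  'e': [19/25 + 1/25*4/5, 19/25 + 1/25*1/1) = [99/125, 4/5) <- contains code 199/250
  emit 'e', narrow to [99/125, 4/5)

Answer: aee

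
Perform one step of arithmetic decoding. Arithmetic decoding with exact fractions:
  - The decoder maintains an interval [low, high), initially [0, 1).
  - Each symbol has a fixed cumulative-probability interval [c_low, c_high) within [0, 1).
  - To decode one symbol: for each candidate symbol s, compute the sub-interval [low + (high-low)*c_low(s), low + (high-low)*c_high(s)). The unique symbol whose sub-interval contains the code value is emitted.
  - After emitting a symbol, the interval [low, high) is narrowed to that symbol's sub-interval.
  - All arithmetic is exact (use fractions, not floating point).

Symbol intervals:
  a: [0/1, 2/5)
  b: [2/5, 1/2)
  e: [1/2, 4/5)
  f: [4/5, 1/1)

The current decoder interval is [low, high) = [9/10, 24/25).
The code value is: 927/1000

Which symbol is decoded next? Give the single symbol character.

Answer: b

Derivation:
Interval width = high − low = 24/25 − 9/10 = 3/50
Scaled code = (code − low) / width = (927/1000 − 9/10) / 3/50 = 9/20
  a: [0/1, 2/5) 
  b: [2/5, 1/2) ← scaled code falls here ✓
  e: [1/2, 4/5) 
  f: [4/5, 1/1) 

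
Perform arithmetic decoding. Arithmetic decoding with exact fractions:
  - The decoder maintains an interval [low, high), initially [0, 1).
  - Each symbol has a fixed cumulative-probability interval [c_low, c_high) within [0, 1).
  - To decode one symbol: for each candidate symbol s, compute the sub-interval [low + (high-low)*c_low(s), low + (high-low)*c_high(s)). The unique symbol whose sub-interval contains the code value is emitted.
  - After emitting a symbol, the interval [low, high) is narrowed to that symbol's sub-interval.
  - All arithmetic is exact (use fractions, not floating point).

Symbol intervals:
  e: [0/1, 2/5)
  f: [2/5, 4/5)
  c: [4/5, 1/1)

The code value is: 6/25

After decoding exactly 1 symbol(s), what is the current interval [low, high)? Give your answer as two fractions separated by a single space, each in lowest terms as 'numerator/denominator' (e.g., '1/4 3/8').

Answer: 0/1 2/5

Derivation:
Step 1: interval [0/1, 1/1), width = 1/1 - 0/1 = 1/1
  'e': [0/1 + 1/1*0/1, 0/1 + 1/1*2/5) = [0/1, 2/5) <- contains code 6/25
  'f': [0/1 + 1/1*2/5, 0/1 + 1/1*4/5) = [2/5, 4/5)
  'c': [0/1 + 1/1*4/5, 0/1 + 1/1*1/1) = [4/5, 1/1)
  emit 'e', narrow to [0/1, 2/5)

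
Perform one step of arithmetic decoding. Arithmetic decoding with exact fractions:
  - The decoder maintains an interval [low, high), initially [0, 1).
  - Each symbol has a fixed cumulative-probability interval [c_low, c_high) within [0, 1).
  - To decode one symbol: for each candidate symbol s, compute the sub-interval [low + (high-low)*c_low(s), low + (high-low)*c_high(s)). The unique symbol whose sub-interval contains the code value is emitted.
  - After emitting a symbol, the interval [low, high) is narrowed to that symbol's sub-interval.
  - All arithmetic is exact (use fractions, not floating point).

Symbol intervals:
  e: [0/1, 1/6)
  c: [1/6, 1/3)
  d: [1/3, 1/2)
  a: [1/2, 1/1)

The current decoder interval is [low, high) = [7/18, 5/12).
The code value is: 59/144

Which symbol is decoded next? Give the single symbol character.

Interval width = high − low = 5/12 − 7/18 = 1/36
Scaled code = (code − low) / width = (59/144 − 7/18) / 1/36 = 3/4
  e: [0/1, 1/6) 
  c: [1/6, 1/3) 
  d: [1/3, 1/2) 
  a: [1/2, 1/1) ← scaled code falls here ✓

Answer: a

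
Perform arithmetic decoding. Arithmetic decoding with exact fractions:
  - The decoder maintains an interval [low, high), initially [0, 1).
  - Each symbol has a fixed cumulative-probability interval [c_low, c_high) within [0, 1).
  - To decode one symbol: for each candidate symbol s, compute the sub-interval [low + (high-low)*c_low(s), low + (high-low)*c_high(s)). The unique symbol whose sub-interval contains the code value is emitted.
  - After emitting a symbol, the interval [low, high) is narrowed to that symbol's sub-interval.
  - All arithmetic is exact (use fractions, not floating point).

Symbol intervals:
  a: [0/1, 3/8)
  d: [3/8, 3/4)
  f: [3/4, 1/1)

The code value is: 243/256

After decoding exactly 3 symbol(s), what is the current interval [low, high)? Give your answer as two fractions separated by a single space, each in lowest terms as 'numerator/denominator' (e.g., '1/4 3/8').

Answer: 15/16 123/128

Derivation:
Step 1: interval [0/1, 1/1), width = 1/1 - 0/1 = 1/1
  'a': [0/1 + 1/1*0/1, 0/1 + 1/1*3/8) = [0/1, 3/8)
  'd': [0/1 + 1/1*3/8, 0/1 + 1/1*3/4) = [3/8, 3/4)
  'f': [0/1 + 1/1*3/4, 0/1 + 1/1*1/1) = [3/4, 1/1) <- contains code 243/256
  emit 'f', narrow to [3/4, 1/1)
Step 2: interval [3/4, 1/1), width = 1/1 - 3/4 = 1/4
  'a': [3/4 + 1/4*0/1, 3/4 + 1/4*3/8) = [3/4, 27/32)
  'd': [3/4 + 1/4*3/8, 3/4 + 1/4*3/4) = [27/32, 15/16)
  'f': [3/4 + 1/4*3/4, 3/4 + 1/4*1/1) = [15/16, 1/1) <- contains code 243/256
  emit 'f', narrow to [15/16, 1/1)
Step 3: interval [15/16, 1/1), width = 1/1 - 15/16 = 1/16
  'a': [15/16 + 1/16*0/1, 15/16 + 1/16*3/8) = [15/16, 123/128) <- contains code 243/256
  'd': [15/16 + 1/16*3/8, 15/16 + 1/16*3/4) = [123/128, 63/64)
  'f': [15/16 + 1/16*3/4, 15/16 + 1/16*1/1) = [63/64, 1/1)
  emit 'a', narrow to [15/16, 123/128)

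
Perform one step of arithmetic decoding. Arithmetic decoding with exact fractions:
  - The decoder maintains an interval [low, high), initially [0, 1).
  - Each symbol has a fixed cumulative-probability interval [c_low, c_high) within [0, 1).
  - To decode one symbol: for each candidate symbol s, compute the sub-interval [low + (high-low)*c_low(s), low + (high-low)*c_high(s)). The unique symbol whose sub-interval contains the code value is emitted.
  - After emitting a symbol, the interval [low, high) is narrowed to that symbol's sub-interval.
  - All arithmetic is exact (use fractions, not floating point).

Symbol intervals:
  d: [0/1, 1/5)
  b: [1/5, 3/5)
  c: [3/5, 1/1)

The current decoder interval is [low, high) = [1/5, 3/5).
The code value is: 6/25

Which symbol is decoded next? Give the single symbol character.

Interval width = high − low = 3/5 − 1/5 = 2/5
Scaled code = (code − low) / width = (6/25 − 1/5) / 2/5 = 1/10
  d: [0/1, 1/5) ← scaled code falls here ✓
  b: [1/5, 3/5) 
  c: [3/5, 1/1) 

Answer: d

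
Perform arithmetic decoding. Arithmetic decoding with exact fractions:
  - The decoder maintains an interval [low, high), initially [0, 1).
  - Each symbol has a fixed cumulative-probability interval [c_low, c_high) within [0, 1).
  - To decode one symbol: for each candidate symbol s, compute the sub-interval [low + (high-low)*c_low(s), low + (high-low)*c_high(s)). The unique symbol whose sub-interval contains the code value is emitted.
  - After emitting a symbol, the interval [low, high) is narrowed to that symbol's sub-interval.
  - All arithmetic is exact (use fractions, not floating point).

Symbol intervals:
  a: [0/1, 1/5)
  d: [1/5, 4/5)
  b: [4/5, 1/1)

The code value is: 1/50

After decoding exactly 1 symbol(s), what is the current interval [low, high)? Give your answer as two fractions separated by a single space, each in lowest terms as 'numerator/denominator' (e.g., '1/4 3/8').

Answer: 0/1 1/5

Derivation:
Step 1: interval [0/1, 1/1), width = 1/1 - 0/1 = 1/1
  'a': [0/1 + 1/1*0/1, 0/1 + 1/1*1/5) = [0/1, 1/5) <- contains code 1/50
  'd': [0/1 + 1/1*1/5, 0/1 + 1/1*4/5) = [1/5, 4/5)
  'b': [0/1 + 1/1*4/5, 0/1 + 1/1*1/1) = [4/5, 1/1)
  emit 'a', narrow to [0/1, 1/5)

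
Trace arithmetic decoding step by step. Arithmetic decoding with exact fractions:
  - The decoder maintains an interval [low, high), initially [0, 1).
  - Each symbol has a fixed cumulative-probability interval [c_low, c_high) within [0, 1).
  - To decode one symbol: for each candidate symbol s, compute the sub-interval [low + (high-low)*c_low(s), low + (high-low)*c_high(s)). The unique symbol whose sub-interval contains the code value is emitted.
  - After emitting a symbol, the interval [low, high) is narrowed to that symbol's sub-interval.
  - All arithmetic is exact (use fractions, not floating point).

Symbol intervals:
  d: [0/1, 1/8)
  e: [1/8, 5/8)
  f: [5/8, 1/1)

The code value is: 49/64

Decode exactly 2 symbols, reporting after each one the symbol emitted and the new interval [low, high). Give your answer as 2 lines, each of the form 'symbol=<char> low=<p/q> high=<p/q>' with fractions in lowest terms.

Answer: symbol=f low=5/8 high=1/1
symbol=e low=43/64 high=55/64

Derivation:
Step 1: interval [0/1, 1/1), width = 1/1 - 0/1 = 1/1
  'd': [0/1 + 1/1*0/1, 0/1 + 1/1*1/8) = [0/1, 1/8)
  'e': [0/1 + 1/1*1/8, 0/1 + 1/1*5/8) = [1/8, 5/8)
  'f': [0/1 + 1/1*5/8, 0/1 + 1/1*1/1) = [5/8, 1/1) <- contains code 49/64
  emit 'f', narrow to [5/8, 1/1)
Step 2: interval [5/8, 1/1), width = 1/1 - 5/8 = 3/8
  'd': [5/8 + 3/8*0/1, 5/8 + 3/8*1/8) = [5/8, 43/64)
  'e': [5/8 + 3/8*1/8, 5/8 + 3/8*5/8) = [43/64, 55/64) <- contains code 49/64
  'f': [5/8 + 3/8*5/8, 5/8 + 3/8*1/1) = [55/64, 1/1)
  emit 'e', narrow to [43/64, 55/64)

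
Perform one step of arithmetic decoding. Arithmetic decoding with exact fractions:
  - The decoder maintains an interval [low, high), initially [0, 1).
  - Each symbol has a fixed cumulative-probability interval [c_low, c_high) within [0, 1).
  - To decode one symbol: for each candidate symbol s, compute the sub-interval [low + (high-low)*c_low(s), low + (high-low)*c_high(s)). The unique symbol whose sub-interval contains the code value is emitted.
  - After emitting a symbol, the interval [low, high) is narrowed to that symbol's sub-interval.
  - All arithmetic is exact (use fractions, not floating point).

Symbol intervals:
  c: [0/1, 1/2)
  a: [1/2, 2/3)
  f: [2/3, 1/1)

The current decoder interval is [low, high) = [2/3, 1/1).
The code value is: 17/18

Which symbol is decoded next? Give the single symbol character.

Interval width = high − low = 1/1 − 2/3 = 1/3
Scaled code = (code − low) / width = (17/18 − 2/3) / 1/3 = 5/6
  c: [0/1, 1/2) 
  a: [1/2, 2/3) 
  f: [2/3, 1/1) ← scaled code falls here ✓

Answer: f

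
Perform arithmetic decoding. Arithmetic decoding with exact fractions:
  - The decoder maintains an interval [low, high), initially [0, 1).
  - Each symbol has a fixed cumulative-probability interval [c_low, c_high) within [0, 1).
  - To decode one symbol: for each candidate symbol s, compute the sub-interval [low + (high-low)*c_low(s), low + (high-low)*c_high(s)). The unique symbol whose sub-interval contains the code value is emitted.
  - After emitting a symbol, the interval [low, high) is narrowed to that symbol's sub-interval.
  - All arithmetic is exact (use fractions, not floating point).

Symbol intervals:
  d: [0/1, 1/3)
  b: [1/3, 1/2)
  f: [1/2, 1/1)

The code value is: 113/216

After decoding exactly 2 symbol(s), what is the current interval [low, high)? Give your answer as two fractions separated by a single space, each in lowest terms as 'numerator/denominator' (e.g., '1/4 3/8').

Step 1: interval [0/1, 1/1), width = 1/1 - 0/1 = 1/1
  'd': [0/1 + 1/1*0/1, 0/1 + 1/1*1/3) = [0/1, 1/3)
  'b': [0/1 + 1/1*1/3, 0/1 + 1/1*1/2) = [1/3, 1/2)
  'f': [0/1 + 1/1*1/2, 0/1 + 1/1*1/1) = [1/2, 1/1) <- contains code 113/216
  emit 'f', narrow to [1/2, 1/1)
Step 2: interval [1/2, 1/1), width = 1/1 - 1/2 = 1/2
  'd': [1/2 + 1/2*0/1, 1/2 + 1/2*1/3) = [1/2, 2/3) <- contains code 113/216
  'b': [1/2 + 1/2*1/3, 1/2 + 1/2*1/2) = [2/3, 3/4)
  'f': [1/2 + 1/2*1/2, 1/2 + 1/2*1/1) = [3/4, 1/1)
  emit 'd', narrow to [1/2, 2/3)

Answer: 1/2 2/3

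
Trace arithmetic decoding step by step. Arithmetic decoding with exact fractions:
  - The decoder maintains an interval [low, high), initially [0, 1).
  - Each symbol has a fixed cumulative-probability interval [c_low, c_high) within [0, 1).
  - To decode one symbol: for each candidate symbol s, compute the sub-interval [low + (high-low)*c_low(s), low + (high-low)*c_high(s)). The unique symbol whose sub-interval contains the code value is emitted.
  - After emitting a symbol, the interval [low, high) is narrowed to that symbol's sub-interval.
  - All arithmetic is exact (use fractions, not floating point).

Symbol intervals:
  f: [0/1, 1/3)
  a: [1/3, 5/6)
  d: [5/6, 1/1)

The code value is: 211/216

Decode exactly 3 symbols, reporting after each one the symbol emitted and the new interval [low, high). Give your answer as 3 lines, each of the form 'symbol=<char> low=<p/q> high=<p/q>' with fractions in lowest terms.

Answer: symbol=d low=5/6 high=1/1
symbol=d low=35/36 high=1/1
symbol=f low=35/36 high=53/54

Derivation:
Step 1: interval [0/1, 1/1), width = 1/1 - 0/1 = 1/1
  'f': [0/1 + 1/1*0/1, 0/1 + 1/1*1/3) = [0/1, 1/3)
  'a': [0/1 + 1/1*1/3, 0/1 + 1/1*5/6) = [1/3, 5/6)
  'd': [0/1 + 1/1*5/6, 0/1 + 1/1*1/1) = [5/6, 1/1) <- contains code 211/216
  emit 'd', narrow to [5/6, 1/1)
Step 2: interval [5/6, 1/1), width = 1/1 - 5/6 = 1/6
  'f': [5/6 + 1/6*0/1, 5/6 + 1/6*1/3) = [5/6, 8/9)
  'a': [5/6 + 1/6*1/3, 5/6 + 1/6*5/6) = [8/9, 35/36)
  'd': [5/6 + 1/6*5/6, 5/6 + 1/6*1/1) = [35/36, 1/1) <- contains code 211/216
  emit 'd', narrow to [35/36, 1/1)
Step 3: interval [35/36, 1/1), width = 1/1 - 35/36 = 1/36
  'f': [35/36 + 1/36*0/1, 35/36 + 1/36*1/3) = [35/36, 53/54) <- contains code 211/216
  'a': [35/36 + 1/36*1/3, 35/36 + 1/36*5/6) = [53/54, 215/216)
  'd': [35/36 + 1/36*5/6, 35/36 + 1/36*1/1) = [215/216, 1/1)
  emit 'f', narrow to [35/36, 53/54)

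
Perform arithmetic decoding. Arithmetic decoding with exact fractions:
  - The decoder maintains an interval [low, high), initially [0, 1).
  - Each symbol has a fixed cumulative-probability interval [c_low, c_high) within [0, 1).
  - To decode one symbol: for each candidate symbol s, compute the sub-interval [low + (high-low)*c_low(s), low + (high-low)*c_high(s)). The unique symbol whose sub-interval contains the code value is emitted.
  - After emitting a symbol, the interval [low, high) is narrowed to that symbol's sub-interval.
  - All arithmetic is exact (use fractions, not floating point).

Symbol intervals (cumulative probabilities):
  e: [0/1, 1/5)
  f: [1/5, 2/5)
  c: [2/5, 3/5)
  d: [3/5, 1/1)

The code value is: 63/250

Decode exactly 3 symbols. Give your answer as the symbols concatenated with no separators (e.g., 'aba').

Step 1: interval [0/1, 1/1), width = 1/1 - 0/1 = 1/1
  'e': [0/1 + 1/1*0/1, 0/1 + 1/1*1/5) = [0/1, 1/5)
  'f': [0/1 + 1/1*1/5, 0/1 + 1/1*2/5) = [1/5, 2/5) <- contains code 63/250
  'c': [0/1 + 1/1*2/5, 0/1 + 1/1*3/5) = [2/5, 3/5)
  'd': [0/1 + 1/1*3/5, 0/1 + 1/1*1/1) = [3/5, 1/1)
  emit 'f', narrow to [1/5, 2/5)
Step 2: interval [1/5, 2/5), width = 2/5 - 1/5 = 1/5
  'e': [1/5 + 1/5*0/1, 1/5 + 1/5*1/5) = [1/5, 6/25)
  'f': [1/5 + 1/5*1/5, 1/5 + 1/5*2/5) = [6/25, 7/25) <- contains code 63/250
  'c': [1/5 + 1/5*2/5, 1/5 + 1/5*3/5) = [7/25, 8/25)
  'd': [1/5 + 1/5*3/5, 1/5 + 1/5*1/1) = [8/25, 2/5)
  emit 'f', narrow to [6/25, 7/25)
Step 3: interval [6/25, 7/25), width = 7/25 - 6/25 = 1/25
  'e': [6/25 + 1/25*0/1, 6/25 + 1/25*1/5) = [6/25, 31/125)
  'f': [6/25 + 1/25*1/5, 6/25 + 1/25*2/5) = [31/125, 32/125) <- contains code 63/250
  'c': [6/25 + 1/25*2/5, 6/25 + 1/25*3/5) = [32/125, 33/125)
  'd': [6/25 + 1/25*3/5, 6/25 + 1/25*1/1) = [33/125, 7/25)
  emit 'f', narrow to [31/125, 32/125)

Answer: fff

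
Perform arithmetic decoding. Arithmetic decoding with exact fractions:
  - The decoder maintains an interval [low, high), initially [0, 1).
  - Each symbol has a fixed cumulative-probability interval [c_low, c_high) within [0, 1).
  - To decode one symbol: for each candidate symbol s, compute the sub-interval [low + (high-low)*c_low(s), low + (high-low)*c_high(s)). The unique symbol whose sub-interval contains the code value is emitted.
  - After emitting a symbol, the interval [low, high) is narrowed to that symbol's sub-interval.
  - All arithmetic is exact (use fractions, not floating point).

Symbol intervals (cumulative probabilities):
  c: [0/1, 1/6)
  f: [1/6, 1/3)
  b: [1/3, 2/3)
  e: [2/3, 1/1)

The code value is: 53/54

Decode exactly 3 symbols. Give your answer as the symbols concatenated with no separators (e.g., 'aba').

Answer: eee

Derivation:
Step 1: interval [0/1, 1/1), width = 1/1 - 0/1 = 1/1
  'c': [0/1 + 1/1*0/1, 0/1 + 1/1*1/6) = [0/1, 1/6)
  'f': [0/1 + 1/1*1/6, 0/1 + 1/1*1/3) = [1/6, 1/3)
  'b': [0/1 + 1/1*1/3, 0/1 + 1/1*2/3) = [1/3, 2/3)
  'e': [0/1 + 1/1*2/3, 0/1 + 1/1*1/1) = [2/3, 1/1) <- contains code 53/54
  emit 'e', narrow to [2/3, 1/1)
Step 2: interval [2/3, 1/1), width = 1/1 - 2/3 = 1/3
  'c': [2/3 + 1/3*0/1, 2/3 + 1/3*1/6) = [2/3, 13/18)
  'f': [2/3 + 1/3*1/6, 2/3 + 1/3*1/3) = [13/18, 7/9)
  'b': [2/3 + 1/3*1/3, 2/3 + 1/3*2/3) = [7/9, 8/9)
  'e': [2/3 + 1/3*2/3, 2/3 + 1/3*1/1) = [8/9, 1/1) <- contains code 53/54
  emit 'e', narrow to [8/9, 1/1)
Step 3: interval [8/9, 1/1), width = 1/1 - 8/9 = 1/9
  'c': [8/9 + 1/9*0/1, 8/9 + 1/9*1/6) = [8/9, 49/54)
  'f': [8/9 + 1/9*1/6, 8/9 + 1/9*1/3) = [49/54, 25/27)
  'b': [8/9 + 1/9*1/3, 8/9 + 1/9*2/3) = [25/27, 26/27)
  'e': [8/9 + 1/9*2/3, 8/9 + 1/9*1/1) = [26/27, 1/1) <- contains code 53/54
  emit 'e', narrow to [26/27, 1/1)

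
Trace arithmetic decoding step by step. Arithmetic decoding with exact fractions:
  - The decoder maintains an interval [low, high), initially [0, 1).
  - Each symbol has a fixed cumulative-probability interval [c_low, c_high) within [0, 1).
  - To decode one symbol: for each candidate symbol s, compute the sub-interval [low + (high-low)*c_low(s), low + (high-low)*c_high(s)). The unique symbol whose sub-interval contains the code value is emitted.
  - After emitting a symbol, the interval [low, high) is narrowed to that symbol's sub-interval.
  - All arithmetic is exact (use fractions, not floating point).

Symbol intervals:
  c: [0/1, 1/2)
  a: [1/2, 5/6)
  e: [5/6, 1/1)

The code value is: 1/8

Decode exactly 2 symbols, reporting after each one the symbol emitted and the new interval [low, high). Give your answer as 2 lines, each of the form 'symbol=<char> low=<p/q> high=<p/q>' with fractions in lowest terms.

Answer: symbol=c low=0/1 high=1/2
symbol=c low=0/1 high=1/4

Derivation:
Step 1: interval [0/1, 1/1), width = 1/1 - 0/1 = 1/1
  'c': [0/1 + 1/1*0/1, 0/1 + 1/1*1/2) = [0/1, 1/2) <- contains code 1/8
  'a': [0/1 + 1/1*1/2, 0/1 + 1/1*5/6) = [1/2, 5/6)
  'e': [0/1 + 1/1*5/6, 0/1 + 1/1*1/1) = [5/6, 1/1)
  emit 'c', narrow to [0/1, 1/2)
Step 2: interval [0/1, 1/2), width = 1/2 - 0/1 = 1/2
  'c': [0/1 + 1/2*0/1, 0/1 + 1/2*1/2) = [0/1, 1/4) <- contains code 1/8
  'a': [0/1 + 1/2*1/2, 0/1 + 1/2*5/6) = [1/4, 5/12)
  'e': [0/1 + 1/2*5/6, 0/1 + 1/2*1/1) = [5/12, 1/2)
  emit 'c', narrow to [0/1, 1/4)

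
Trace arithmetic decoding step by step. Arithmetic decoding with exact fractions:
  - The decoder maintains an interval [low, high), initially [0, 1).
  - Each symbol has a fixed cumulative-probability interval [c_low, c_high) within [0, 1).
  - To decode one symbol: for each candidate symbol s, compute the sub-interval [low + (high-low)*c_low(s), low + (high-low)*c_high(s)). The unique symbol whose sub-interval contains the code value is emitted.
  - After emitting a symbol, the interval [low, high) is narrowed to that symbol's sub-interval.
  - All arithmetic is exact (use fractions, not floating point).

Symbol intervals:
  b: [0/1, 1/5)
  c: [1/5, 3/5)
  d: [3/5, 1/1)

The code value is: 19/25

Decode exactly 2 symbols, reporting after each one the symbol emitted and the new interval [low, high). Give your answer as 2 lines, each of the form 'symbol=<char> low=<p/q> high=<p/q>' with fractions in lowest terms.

Step 1: interval [0/1, 1/1), width = 1/1 - 0/1 = 1/1
  'b': [0/1 + 1/1*0/1, 0/1 + 1/1*1/5) = [0/1, 1/5)
  'c': [0/1 + 1/1*1/5, 0/1 + 1/1*3/5) = [1/5, 3/5)
  'd': [0/1 + 1/1*3/5, 0/1 + 1/1*1/1) = [3/5, 1/1) <- contains code 19/25
  emit 'd', narrow to [3/5, 1/1)
Step 2: interval [3/5, 1/1), width = 1/1 - 3/5 = 2/5
  'b': [3/5 + 2/5*0/1, 3/5 + 2/5*1/5) = [3/5, 17/25)
  'c': [3/5 + 2/5*1/5, 3/5 + 2/5*3/5) = [17/25, 21/25) <- contains code 19/25
  'd': [3/5 + 2/5*3/5, 3/5 + 2/5*1/1) = [21/25, 1/1)
  emit 'c', narrow to [17/25, 21/25)

Answer: symbol=d low=3/5 high=1/1
symbol=c low=17/25 high=21/25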